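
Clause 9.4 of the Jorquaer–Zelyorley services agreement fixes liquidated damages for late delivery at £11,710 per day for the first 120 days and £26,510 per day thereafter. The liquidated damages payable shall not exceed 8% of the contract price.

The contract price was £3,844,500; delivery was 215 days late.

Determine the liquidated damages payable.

£307,560

First 120 days: 120 × £11,710 = £1,405,200
Remaining days: (215 − 120) × £26,510 = £2,518,450
Accrued per-day damages: £1,405,200 + £2,518,450 = £3,923,650
Cap: 8% of £3,844,500 = £307,560
Cap at £307,560: £3,923,650 exceeds the cap → £307,560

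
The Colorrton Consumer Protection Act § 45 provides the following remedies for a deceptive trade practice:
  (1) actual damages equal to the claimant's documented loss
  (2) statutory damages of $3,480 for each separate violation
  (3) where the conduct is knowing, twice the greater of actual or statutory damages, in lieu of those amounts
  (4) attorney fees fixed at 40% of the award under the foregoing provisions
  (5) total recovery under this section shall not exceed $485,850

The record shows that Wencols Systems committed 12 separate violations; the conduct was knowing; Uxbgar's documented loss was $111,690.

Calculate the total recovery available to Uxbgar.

Total recovery: $312,732

Statutory damages: 12 × $3,480 = $41,760
Greater of actual damages ($111,690) or statutory damages ($41,760): $111,690
Doubled: 2 × $111,690 = $223,380
Attorney fees: 40% of $223,380 = $89,352
Total before cap: $223,380 + $89,352 = $312,732
Cap at $485,850: $312,732 is within the cap, no reduction.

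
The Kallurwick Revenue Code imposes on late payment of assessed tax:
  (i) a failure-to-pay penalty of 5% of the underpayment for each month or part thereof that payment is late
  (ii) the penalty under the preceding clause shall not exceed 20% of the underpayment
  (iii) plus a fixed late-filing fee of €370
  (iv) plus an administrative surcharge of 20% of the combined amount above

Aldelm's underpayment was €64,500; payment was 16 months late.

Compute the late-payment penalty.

Accrued rate: 5% × 16 = 80%, capped at 20% → 20%
Failure-to-pay penalty: 20% of €64,500 = €12,900
Penalty before surcharge: €12,900 + €370 = €13,270
Administrative surcharge: 20% of €13,270 = €2,654
Total penalty: €13,270 + €2,654 = €15,924

€15,924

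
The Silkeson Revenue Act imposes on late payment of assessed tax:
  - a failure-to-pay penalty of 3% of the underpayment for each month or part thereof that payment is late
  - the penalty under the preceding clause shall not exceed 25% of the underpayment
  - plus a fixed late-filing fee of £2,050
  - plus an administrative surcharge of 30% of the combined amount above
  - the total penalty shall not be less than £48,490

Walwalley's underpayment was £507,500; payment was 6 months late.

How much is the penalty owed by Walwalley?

Penalty: £121,420

Accrued rate: 3% × 6 = 18%, capped at 25% → 18%
Failure-to-pay penalty: 18% of £507,500 = £91,350
Penalty before surcharge: £91,350 + £2,050 = £93,400
Administrative surcharge: 30% of £93,400 = £28,020
Total penalty: £93,400 + £28,020 = £121,420
Minimum £48,490: £121,420 meets the minimum, no increase.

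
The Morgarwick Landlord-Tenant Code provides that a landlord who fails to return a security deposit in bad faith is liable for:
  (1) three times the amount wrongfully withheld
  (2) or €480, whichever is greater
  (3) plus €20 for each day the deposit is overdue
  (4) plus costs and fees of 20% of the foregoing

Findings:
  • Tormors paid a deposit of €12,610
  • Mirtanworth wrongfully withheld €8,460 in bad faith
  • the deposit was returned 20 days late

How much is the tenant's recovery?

€30,936

Trebled: 3 × €8,460 = €25,380
Minimum €480: €25,380 meets the minimum, no increase.
Late-return penalty: 20 × €20 = €400
Damages plus late penalty: €25,380 + €400 = €25,780
Costs and fees: 20% of €25,780 = €5,156
Total recovery: €25,780 + €5,156 = €30,936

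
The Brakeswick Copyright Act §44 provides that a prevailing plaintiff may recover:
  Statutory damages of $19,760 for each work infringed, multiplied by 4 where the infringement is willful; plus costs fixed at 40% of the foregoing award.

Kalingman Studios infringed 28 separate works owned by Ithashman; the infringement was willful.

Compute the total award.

$3,098,368

Statutory damages: 28 × $19,760 = $553,280
Multiplied by 4: 4 × $553,280 = $2,213,120
Costs: 40% of $2,213,120 = $885,248
Award plus costs: $2,213,120 + $885,248 = $3,098,368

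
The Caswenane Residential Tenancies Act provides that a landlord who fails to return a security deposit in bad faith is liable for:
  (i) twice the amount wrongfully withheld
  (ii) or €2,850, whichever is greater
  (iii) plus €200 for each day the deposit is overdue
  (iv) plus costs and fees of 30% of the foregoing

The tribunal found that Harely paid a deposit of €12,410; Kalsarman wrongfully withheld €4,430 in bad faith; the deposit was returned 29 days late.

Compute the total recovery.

Doubled: 2 × €4,430 = €8,860
Minimum €2,850: €8,860 meets the minimum, no increase.
Late-return penalty: 29 × €200 = €5,800
Damages plus late penalty: €8,860 + €5,800 = €14,660
Costs and fees: 30% of €14,660 = €4,398
Total recovery: €14,660 + €4,398 = €19,058

€19,058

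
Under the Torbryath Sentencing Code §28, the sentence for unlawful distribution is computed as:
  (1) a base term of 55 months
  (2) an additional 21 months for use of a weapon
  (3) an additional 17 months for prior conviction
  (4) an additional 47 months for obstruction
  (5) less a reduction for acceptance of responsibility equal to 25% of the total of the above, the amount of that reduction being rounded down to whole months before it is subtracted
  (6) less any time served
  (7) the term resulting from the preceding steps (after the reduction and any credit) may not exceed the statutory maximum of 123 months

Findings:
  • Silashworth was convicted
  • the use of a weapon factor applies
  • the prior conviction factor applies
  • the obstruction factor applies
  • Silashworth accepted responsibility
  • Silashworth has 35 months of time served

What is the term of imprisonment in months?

70 months

Use of a weapon enhancement: +21 months
Prior conviction enhancement: +17 months
Obstruction enhancement: +47 months
Adjusted term: 55 months + 21 months + 17 months + 47 months = 140 months
Acceptance of responsibility reduction: 25% of 140 months = 35 months (rounded down)
After reduction: 140 − 35 = 105 months
Less time served: 105 months − 35 months = 70 months
Cap at 123 months: 70 months is within the cap, no reduction.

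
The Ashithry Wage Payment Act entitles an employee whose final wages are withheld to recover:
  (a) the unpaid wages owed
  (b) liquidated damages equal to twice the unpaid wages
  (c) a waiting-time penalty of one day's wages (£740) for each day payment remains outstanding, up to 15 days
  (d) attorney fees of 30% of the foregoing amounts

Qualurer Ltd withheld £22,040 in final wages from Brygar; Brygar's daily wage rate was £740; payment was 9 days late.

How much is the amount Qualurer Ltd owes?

£94,614

Doubled: 2 × £22,040 = £44,080
Penalty days: min(9, 15) = 9
Waiting-time penalty: 9 × £740 = £6,660
Subtotal: £22,040 + £44,080 + £6,660 = £72,780
Attorney fees: 30% of £72,780 = £21,834
Total award: £72,780 + £21,834 = £94,614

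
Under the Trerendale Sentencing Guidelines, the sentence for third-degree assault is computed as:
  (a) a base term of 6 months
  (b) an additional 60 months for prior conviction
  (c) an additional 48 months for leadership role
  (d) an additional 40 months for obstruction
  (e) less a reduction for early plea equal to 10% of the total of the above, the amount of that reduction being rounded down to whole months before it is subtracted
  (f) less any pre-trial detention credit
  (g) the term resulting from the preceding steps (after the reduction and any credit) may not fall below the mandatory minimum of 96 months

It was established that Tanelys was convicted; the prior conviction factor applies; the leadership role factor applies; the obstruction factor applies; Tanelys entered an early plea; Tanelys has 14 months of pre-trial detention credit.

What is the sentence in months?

Prior conviction enhancement: +60 months
Leadership role enhancement: +48 months
Obstruction enhancement: +40 months
Adjusted term: 6 months + 60 months + 48 months + 40 months = 154 months
Early plea reduction: 10% of 154 months = 15 months (rounded down)
After reduction: 154 − 15 = 139 months
Less pre-trial detention credit: 139 months − 14 months = 125 months
Minimum 96 months: 125 months meets the minimum, no increase.

Sentence: 125 months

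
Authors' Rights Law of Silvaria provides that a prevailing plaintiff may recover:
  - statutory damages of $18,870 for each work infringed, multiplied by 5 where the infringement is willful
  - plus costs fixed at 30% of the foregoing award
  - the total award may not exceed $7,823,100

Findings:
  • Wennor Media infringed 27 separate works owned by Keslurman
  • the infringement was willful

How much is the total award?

Statutory damages: 27 × $18,870 = $509,490
Multiplied by 5: 5 × $509,490 = $2,547,450
Costs: 30% of $2,547,450 = $764,235
Award plus costs: $2,547,450 + $764,235 = $3,311,685
Cap at $7,823,100: $3,311,685 is within the cap, no reduction.

$3,311,685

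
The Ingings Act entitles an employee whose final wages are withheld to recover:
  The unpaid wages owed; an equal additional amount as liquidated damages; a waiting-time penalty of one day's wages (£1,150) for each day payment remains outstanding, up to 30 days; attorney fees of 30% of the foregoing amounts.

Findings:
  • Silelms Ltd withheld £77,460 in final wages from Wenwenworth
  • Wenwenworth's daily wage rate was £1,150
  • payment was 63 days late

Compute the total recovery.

£246,246

Liquidated damages (equal amount): £77,460
Penalty days: min(63, 30) = 30
Waiting-time penalty: 30 × £1,150 = £34,500
Subtotal: £77,460 + £77,460 + £34,500 = £189,420
Attorney fees: 30% of £189,420 = £56,826
Total award: £189,420 + £56,826 = £246,246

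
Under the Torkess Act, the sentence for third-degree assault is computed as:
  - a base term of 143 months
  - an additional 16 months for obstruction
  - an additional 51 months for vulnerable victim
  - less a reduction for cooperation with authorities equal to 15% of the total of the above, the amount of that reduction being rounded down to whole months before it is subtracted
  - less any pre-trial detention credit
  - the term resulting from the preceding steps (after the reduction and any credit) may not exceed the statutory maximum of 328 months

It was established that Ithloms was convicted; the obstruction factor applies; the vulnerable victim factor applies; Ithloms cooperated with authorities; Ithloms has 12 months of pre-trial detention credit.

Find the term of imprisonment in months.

Sentence: 167 months

Obstruction enhancement: +16 months
Vulnerable victim enhancement: +51 months
Adjusted term: 143 months + 16 months + 51 months = 210 months
Cooperation with authorities reduction: 15% of 210 months = 31 months (rounded down)
After reduction: 210 − 31 = 179 months
Less pre-trial detention credit: 179 months − 12 months = 167 months
Cap at 328 months: 167 months is within the cap, no reduction.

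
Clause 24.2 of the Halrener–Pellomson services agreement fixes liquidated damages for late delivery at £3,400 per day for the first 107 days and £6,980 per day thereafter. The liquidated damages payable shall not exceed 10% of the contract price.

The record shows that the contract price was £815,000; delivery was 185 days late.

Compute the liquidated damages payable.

First 107 days: 107 × £3,400 = £363,800
Remaining days: (185 − 107) × £6,980 = £544,440
Accrued per-day damages: £363,800 + £544,440 = £908,240
Cap: 10% of £815,000 = £81,500
Cap at £81,500: £908,240 exceeds the cap → £81,500

£81,500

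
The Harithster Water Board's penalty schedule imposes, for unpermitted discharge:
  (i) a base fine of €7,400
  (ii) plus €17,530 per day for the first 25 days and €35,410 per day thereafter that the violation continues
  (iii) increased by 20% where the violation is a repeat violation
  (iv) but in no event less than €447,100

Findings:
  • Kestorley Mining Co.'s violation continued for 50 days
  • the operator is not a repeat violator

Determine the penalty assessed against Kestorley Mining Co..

First 25 days: 25 × €17,530 = €438,250
Remaining days: (50 − 25) × €35,410 = €885,250
Per-day component: €438,250 + €885,250 = €1,323,500
Base plus per-day: €7,400 + €1,323,500 = €1,330,900
The operator is not a repeat violator: no 20% increase.
Minimum €447,100: €1,330,900 meets the minimum, no increase.

Civil penalty: €1,330,900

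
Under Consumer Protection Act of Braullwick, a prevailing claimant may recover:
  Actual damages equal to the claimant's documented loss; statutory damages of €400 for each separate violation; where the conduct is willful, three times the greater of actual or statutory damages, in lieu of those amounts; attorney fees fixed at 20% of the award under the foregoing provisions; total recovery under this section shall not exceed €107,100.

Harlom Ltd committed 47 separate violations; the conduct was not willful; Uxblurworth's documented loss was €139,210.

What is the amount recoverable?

Statutory damages: 47 × €400 = €18,800
Conduct not willful: the in-lieu enhancement does not apply.
Actual plus statutory damages: €139,210 + €18,800 = €158,010
Attorney fees: 20% of €158,010 = €31,602
Total before cap: €158,010 + €31,602 = €189,612
Cap at €107,100: €189,612 exceeds the cap → €107,100

€107,100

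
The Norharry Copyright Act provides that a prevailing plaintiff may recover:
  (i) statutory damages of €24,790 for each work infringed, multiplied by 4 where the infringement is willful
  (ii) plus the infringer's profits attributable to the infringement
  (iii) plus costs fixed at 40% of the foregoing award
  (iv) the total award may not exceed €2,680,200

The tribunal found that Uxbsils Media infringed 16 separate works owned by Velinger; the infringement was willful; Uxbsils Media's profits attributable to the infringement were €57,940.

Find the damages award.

€2,302,300

Statutory damages: 16 × €24,790 = €396,640
Multiplied by 4: 4 × €396,640 = €1,586,560
Combined award: €1,586,560 + €57,940 = €1,644,500
Costs: 40% of €1,644,500 = €657,800
Award plus costs: €1,644,500 + €657,800 = €2,302,300
Cap at €2,680,200: €2,302,300 is within the cap, no reduction.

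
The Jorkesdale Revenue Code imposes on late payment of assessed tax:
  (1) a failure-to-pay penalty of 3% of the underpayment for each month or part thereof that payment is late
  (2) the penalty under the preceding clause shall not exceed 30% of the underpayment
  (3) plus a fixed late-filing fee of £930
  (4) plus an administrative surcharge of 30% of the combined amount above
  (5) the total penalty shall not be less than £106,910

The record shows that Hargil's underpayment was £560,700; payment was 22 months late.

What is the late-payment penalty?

Accrued rate: 3% × 22 = 66%, capped at 30% → 30%
Failure-to-pay penalty: 30% of £560,700 = £168,210
Penalty before surcharge: £168,210 + £930 = £169,140
Administrative surcharge: 30% of £169,140 = £50,742
Total penalty: £169,140 + £50,742 = £219,882
Minimum £106,910: £219,882 meets the minimum, no increase.

Penalty: £219,882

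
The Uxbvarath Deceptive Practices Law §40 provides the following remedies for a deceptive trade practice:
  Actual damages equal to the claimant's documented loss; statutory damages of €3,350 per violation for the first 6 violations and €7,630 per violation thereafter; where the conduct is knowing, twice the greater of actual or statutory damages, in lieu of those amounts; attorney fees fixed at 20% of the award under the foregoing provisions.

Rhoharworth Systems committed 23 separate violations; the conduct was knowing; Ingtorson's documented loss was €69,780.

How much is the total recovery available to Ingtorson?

First 6 violations: 6 × €3,350 = €20,100
Remaining violations: (23 − 6) × €7,630 = €129,710
Statutory damages: €20,100 + €129,710 = €149,810
Greater of actual damages (€69,780) or statutory damages (€149,810): €149,810
Doubled: 2 × €149,810 = €299,620
Attorney fees: 20% of €299,620 = €59,924
Total recovery: €299,620 + €59,924 = €359,544

€359,544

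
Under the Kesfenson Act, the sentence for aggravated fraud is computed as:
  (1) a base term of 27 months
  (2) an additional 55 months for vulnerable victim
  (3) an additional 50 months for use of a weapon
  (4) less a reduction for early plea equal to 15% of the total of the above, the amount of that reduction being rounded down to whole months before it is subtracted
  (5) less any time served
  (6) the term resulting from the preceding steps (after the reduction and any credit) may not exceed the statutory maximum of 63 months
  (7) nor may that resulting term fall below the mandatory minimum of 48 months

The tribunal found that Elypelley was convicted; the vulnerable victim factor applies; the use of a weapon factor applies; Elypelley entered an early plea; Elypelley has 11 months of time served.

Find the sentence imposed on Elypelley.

Sentence: 63 months

Vulnerable victim enhancement: +55 months
Use of a weapon enhancement: +50 months
Adjusted term: 27 months + 55 months + 50 months = 132 months
Early plea reduction: 15% of 132 months = 19 months (rounded down)
After reduction: 132 − 19 = 113 months
Less time served: 113 months − 11 months = 102 months
Cap at 63 months: 102 months exceeds the cap → 63 months
Minimum 48 months: 63 months meets the minimum, no increase.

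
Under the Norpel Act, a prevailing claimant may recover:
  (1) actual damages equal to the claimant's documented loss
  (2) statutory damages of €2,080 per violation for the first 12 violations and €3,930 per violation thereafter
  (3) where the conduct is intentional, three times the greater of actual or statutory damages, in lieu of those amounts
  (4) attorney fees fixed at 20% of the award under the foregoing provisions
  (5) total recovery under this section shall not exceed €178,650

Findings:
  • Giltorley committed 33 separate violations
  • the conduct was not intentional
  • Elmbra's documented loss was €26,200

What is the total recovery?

€160,428

First 12 violations: 12 × €2,080 = €24,960
Remaining violations: (33 − 12) × €3,930 = €82,530
Statutory damages: €24,960 + €82,530 = €107,490
Conduct not intentional: the in-lieu enhancement does not apply.
Actual plus statutory damages: €26,200 + €107,490 = €133,690
Attorney fees: 20% of €133,690 = €26,738
Total before cap: €133,690 + €26,738 = €160,428
Cap at €178,650: €160,428 is within the cap, no reduction.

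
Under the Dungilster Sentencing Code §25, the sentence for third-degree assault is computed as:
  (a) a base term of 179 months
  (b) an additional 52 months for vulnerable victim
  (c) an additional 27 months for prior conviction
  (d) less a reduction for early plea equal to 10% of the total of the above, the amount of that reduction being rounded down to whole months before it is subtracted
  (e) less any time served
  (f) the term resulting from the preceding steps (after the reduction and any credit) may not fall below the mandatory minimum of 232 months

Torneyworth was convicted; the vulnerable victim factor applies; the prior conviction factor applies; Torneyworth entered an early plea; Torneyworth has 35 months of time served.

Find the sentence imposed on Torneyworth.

232 months

Vulnerable victim enhancement: +52 months
Prior conviction enhancement: +27 months
Adjusted term: 179 months + 52 months + 27 months = 258 months
Early plea reduction: 10% of 258 months = 25 months (rounded down)
After reduction: 258 − 25 = 233 months
Less time served: 233 months − 35 months = 198 months
Minimum 232 months: 198 months is below the minimum → 232 months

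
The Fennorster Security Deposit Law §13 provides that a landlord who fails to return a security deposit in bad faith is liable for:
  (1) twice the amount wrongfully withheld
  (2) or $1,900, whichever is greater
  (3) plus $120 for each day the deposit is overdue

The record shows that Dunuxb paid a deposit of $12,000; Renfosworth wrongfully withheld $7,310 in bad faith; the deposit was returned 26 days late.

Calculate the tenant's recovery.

$17,740

Doubled: 2 × $7,310 = $14,620
Minimum $1,900: $14,620 meets the minimum, no increase.
Late-return penalty: 26 × $120 = $3,120
Damages plus late penalty: $14,620 + $3,120 = $17,740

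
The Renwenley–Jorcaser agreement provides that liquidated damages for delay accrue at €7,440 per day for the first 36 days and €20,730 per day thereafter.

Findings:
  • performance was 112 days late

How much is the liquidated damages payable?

€1,843,320

First 36 days: 36 × €7,440 = €267,840
Remaining days: (112 − 36) × €20,730 = €1,575,480
Accrued per-day damages: €267,840 + €1,575,480 = €1,843,320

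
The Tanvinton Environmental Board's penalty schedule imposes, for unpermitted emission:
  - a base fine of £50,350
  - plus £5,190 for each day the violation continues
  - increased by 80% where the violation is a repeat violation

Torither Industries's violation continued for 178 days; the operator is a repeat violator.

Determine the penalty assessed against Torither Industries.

£1,753,506

Per-day component: 178 × £5,190 = £923,820
Base plus per-day: £50,350 + £923,820 = £974,170
Enhancement: 80% of £974,170 = £779,336
Enhanced fine: £974,170 + £779,336 = £1,753,506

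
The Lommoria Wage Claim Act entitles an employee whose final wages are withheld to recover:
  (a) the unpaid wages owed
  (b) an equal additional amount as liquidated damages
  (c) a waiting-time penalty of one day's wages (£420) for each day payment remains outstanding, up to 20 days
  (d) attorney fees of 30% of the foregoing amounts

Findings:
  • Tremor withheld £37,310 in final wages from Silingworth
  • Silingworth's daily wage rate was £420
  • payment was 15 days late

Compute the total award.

Liquidated damages (equal amount): £37,310
Penalty days: min(15, 20) = 15
Waiting-time penalty: 15 × £420 = £6,300
Subtotal: £37,310 + £37,310 + £6,300 = £80,920
Attorney fees: 30% of £80,920 = £24,276
Total award: £80,920 + £24,276 = £105,196

Total award: £105,196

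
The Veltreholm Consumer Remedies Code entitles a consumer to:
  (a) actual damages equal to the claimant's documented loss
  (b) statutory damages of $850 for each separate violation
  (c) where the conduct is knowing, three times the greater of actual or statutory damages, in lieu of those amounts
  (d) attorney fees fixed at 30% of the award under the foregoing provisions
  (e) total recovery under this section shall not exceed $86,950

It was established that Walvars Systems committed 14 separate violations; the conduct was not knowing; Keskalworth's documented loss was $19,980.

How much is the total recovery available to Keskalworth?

Total recovery: $41,444

Statutory damages: 14 × $850 = $11,900
Conduct not knowing: the in-lieu enhancement does not apply.
Actual plus statutory damages: $19,980 + $11,900 = $31,880
Attorney fees: 30% of $31,880 = $9,564
Total before cap: $31,880 + $9,564 = $41,444
Cap at $86,950: $41,444 is within the cap, no reduction.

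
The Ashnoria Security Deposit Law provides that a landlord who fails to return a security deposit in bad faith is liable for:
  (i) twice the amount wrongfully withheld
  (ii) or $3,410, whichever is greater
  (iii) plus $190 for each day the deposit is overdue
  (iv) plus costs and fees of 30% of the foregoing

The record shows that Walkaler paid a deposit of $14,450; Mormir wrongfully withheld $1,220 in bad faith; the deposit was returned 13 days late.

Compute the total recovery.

Doubled: 2 × $1,220 = $2,440
Minimum $3,410: $2,440 is below the minimum → $3,410
Late-return penalty: 13 × $190 = $2,470
Damages plus late penalty: $3,410 + $2,470 = $5,880
Costs and fees: 30% of $5,880 = $1,764
Total recovery: $5,880 + $1,764 = $7,644

$7,644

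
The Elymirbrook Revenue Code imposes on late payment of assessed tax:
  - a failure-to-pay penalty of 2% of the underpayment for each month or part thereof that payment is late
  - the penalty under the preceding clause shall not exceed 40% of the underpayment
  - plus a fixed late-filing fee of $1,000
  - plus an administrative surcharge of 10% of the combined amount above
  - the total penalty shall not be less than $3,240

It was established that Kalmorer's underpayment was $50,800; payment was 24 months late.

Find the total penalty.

Accrued rate: 2% × 24 = 48%, capped at 40% → 40%
Failure-to-pay penalty: 40% of $50,800 = $20,320
Penalty before surcharge: $20,320 + $1,000 = $21,320
Administrative surcharge: 10% of $21,320 = $2,132
Total penalty: $21,320 + $2,132 = $23,452
Minimum $3,240: $23,452 meets the minimum, no increase.

$23,452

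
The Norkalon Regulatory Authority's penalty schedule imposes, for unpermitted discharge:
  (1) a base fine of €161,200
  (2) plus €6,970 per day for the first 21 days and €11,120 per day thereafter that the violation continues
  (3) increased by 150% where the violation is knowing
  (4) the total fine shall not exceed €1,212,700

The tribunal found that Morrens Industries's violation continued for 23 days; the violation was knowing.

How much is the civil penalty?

€824,525

First 21 days: 21 × €6,970 = €146,370
Remaining days: (23 − 21) × €11,120 = €22,240
Per-day component: €146,370 + €22,240 = €168,610
Base plus per-day: €161,200 + €168,610 = €329,810
Enhancement: 150% of €329,810 = €494,715
Enhanced fine: €329,810 + €494,715 = €824,525
Cap at €1,212,700: €824,525 is within the cap, no reduction.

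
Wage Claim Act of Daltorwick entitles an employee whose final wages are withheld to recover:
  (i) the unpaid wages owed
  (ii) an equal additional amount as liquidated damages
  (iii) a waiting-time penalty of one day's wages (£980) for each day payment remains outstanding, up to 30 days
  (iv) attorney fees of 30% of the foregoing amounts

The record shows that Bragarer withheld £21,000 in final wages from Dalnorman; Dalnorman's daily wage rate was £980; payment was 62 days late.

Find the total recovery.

£92,820

Liquidated damages (equal amount): £21,000
Penalty days: min(62, 30) = 30
Waiting-time penalty: 30 × £980 = £29,400
Subtotal: £21,000 + £21,000 + £29,400 = £71,400
Attorney fees: 30% of £71,400 = £21,420
Total award: £71,400 + £21,420 = £92,820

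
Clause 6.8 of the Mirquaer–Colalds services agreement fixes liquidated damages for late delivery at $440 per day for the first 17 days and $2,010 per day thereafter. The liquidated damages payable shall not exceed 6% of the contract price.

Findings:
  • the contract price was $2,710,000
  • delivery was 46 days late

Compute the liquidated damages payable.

First 17 days: 17 × $440 = $7,480
Remaining days: (46 − 17) × $2,010 = $58,290
Accrued per-day damages: $7,480 + $58,290 = $65,770
Cap: 6% of $2,710,000 = $162,600
Cap at $162,600: $65,770 is within the cap, no reduction.

$65,770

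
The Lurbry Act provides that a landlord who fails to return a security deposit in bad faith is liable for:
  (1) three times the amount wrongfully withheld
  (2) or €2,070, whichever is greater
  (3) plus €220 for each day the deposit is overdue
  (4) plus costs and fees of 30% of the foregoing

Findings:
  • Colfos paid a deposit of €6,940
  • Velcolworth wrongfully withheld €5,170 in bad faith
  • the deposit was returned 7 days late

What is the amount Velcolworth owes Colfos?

€22,165

Trebled: 3 × €5,170 = €15,510
Minimum €2,070: €15,510 meets the minimum, no increase.
Late-return penalty: 7 × €220 = €1,540
Damages plus late penalty: €15,510 + €1,540 = €17,050
Costs and fees: 30% of €17,050 = €5,115
Total recovery: €17,050 + €5,115 = €22,165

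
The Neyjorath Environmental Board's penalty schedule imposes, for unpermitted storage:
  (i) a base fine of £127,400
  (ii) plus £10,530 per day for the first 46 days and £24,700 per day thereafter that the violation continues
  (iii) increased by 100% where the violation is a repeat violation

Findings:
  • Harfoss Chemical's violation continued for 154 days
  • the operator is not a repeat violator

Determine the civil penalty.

£3,279,380

First 46 days: 46 × £10,530 = £484,380
Remaining days: (154 − 46) × £24,700 = £2,667,600
Per-day component: £484,380 + £2,667,600 = £3,151,980
Base plus per-day: £127,400 + £3,151,980 = £3,279,380
The operator is not a repeat violator: no 100% increase.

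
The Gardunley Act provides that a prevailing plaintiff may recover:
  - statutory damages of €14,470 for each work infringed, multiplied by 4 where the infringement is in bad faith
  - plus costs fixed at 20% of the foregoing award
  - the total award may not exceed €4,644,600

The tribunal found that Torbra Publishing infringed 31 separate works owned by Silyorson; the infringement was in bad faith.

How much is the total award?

Statutory damages: 31 × €14,470 = €448,570
Multiplied by 4: 4 × €448,570 = €1,794,280
Costs: 20% of €1,794,280 = €358,856
Award plus costs: €1,794,280 + €358,856 = €2,153,136
Cap at €4,644,600: €2,153,136 is within the cap, no reduction.

€2,153,136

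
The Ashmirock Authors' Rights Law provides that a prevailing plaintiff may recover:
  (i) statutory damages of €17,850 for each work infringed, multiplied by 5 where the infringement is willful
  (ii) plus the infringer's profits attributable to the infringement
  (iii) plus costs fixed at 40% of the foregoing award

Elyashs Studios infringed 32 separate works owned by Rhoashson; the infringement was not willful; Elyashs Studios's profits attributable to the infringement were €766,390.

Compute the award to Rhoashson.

€1,872,626

Statutory damages: 32 × €17,850 = €571,200
Infringement not willful: no ×5 enhancement.
Combined award: €571,200 + €766,390 = €1,337,590
Costs: 40% of €1,337,590 = €535,036
Award plus costs: €1,337,590 + €535,036 = €1,872,626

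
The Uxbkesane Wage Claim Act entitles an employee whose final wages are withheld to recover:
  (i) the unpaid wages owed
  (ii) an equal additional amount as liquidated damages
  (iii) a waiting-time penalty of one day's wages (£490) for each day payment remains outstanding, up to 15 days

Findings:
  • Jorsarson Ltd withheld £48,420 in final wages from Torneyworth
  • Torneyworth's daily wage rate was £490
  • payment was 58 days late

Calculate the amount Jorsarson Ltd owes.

£104,190

Liquidated damages (equal amount): £48,420
Penalty days: min(58, 15) = 15
Waiting-time penalty: 15 × £490 = £7,350
Total award: £48,420 + £48,420 + £7,350 = £104,190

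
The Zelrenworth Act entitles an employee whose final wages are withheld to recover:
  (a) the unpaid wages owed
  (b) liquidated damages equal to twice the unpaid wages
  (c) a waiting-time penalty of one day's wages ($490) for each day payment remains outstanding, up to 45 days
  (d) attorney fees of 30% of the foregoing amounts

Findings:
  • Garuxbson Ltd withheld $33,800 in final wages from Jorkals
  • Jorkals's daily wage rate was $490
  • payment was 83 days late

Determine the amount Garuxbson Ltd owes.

Doubled: 2 × $33,800 = $67,600
Penalty days: min(83, 45) = 45
Waiting-time penalty: 45 × $490 = $22,050
Subtotal: $33,800 + $67,600 + $22,050 = $123,450
Attorney fees: 30% of $123,450 = $37,035
Total award: $123,450 + $37,035 = $160,485

$160,485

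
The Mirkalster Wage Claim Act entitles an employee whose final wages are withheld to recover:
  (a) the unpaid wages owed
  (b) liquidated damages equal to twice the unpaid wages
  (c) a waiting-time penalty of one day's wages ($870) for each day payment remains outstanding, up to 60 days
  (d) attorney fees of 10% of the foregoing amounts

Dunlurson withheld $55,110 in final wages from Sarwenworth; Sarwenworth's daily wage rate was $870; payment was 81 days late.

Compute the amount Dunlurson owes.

Total award: $239,283

Doubled: 2 × $55,110 = $110,220
Penalty days: min(81, 60) = 60
Waiting-time penalty: 60 × $870 = $52,200
Subtotal: $55,110 + $110,220 + $52,200 = $217,530
Attorney fees: 10% of $217,530 = $21,753
Total award: $217,530 + $21,753 = $239,283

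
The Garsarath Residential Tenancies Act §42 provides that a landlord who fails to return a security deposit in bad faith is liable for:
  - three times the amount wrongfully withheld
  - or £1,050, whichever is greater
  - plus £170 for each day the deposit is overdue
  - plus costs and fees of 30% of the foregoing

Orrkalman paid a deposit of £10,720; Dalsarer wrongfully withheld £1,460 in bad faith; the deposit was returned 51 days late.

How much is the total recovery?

Recovery: £16,965

Trebled: 3 × £1,460 = £4,380
Minimum £1,050: £4,380 meets the minimum, no increase.
Late-return penalty: 51 × £170 = £8,670
Damages plus late penalty: £4,380 + £8,670 = £13,050
Costs and fees: 30% of £13,050 = £3,915
Total recovery: £13,050 + £3,915 = £16,965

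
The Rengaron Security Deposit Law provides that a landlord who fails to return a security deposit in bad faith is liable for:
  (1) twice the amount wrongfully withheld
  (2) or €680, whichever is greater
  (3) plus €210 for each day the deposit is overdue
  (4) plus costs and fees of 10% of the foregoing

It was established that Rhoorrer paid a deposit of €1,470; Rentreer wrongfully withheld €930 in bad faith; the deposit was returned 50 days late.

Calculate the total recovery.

Doubled: 2 × €930 = €1,860
Minimum €680: €1,860 meets the minimum, no increase.
Late-return penalty: 50 × €210 = €10,500
Damages plus late penalty: €1,860 + €10,500 = €12,360
Costs and fees: 10% of €12,360 = €1,236
Total recovery: €12,360 + €1,236 = €13,596

€13,596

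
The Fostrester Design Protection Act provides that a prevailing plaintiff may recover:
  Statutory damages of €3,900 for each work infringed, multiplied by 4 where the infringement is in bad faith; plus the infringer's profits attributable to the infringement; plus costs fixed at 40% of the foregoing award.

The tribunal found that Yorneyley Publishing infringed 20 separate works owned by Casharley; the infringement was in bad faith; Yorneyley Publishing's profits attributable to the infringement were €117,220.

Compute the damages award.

€600,908

Statutory damages: 20 × €3,900 = €78,000
Multiplied by 4: 4 × €78,000 = €312,000
Combined award: €312,000 + €117,220 = €429,220
Costs: 40% of €429,220 = €171,688
Award plus costs: €429,220 + €171,688 = €600,908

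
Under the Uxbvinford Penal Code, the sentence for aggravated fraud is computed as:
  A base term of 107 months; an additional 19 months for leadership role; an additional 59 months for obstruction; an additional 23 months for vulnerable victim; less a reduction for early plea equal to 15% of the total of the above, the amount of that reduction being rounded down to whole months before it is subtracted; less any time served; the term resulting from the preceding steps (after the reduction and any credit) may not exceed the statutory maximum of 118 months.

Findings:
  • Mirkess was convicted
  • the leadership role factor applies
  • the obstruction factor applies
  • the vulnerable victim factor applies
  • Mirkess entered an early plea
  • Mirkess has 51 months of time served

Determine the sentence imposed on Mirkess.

118 months

Leadership role enhancement: +19 months
Obstruction enhancement: +59 months
Vulnerable victim enhancement: +23 months
Adjusted term: 107 months + 19 months + 59 months + 23 months = 208 months
Early plea reduction: 15% of 208 months = 31 months (rounded down)
After reduction: 208 − 31 = 177 months
Less time served: 177 months − 51 months = 126 months
Cap at 118 months: 126 months exceeds the cap → 118 months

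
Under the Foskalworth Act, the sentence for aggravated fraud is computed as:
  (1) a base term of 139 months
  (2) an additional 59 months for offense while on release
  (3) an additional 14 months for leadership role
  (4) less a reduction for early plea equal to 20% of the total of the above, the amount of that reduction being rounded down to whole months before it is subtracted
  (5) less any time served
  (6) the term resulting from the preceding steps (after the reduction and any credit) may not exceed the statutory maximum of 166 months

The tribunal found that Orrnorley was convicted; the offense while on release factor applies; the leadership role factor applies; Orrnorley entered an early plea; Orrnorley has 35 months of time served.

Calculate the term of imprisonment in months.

Sentence: 135 months

Offense while on release enhancement: +59 months
Leadership role enhancement: +14 months
Adjusted term: 139 months + 59 months + 14 months = 212 months
Early plea reduction: 20% of 212 months = 42 months (rounded down)
After reduction: 212 − 42 = 170 months
Less time served: 170 months − 35 months = 135 months
Cap at 166 months: 135 months is within the cap, no reduction.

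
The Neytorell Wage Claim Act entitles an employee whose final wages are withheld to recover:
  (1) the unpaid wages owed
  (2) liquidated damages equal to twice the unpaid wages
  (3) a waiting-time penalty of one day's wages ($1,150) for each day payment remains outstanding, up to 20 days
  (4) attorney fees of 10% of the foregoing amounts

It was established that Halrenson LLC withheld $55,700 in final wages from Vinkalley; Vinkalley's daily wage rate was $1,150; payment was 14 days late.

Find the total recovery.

$201,520

Doubled: 2 × $55,700 = $111,400
Penalty days: min(14, 20) = 14
Waiting-time penalty: 14 × $1,150 = $16,100
Subtotal: $55,700 + $111,400 + $16,100 = $183,200
Attorney fees: 10% of $183,200 = $18,320
Total award: $183,200 + $18,320 = $201,520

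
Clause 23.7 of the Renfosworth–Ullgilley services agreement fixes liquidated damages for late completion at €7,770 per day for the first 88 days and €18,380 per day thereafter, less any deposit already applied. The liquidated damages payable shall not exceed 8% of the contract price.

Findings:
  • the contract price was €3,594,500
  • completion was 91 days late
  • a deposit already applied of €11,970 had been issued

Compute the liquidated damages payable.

First 88 days: 88 × €7,770 = €683,760
Remaining days: (91 − 88) × €18,380 = €55,140
Accrued per-day damages: €683,760 + €55,140 = €738,900
Less deposit already applied: €738,900 − €11,970 = €726,930
Cap: 8% of €3,594,500 = €287,560
Cap at €287,560: €726,930 exceeds the cap → €287,560

€287,560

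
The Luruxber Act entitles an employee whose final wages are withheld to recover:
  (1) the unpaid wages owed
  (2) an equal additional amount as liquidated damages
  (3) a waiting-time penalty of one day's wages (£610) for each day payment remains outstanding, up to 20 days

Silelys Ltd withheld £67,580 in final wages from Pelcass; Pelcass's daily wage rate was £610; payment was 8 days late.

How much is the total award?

Liquidated damages (equal amount): £67,580
Penalty days: min(8, 20) = 8
Waiting-time penalty: 8 × £610 = £4,880
Total award: £67,580 + £67,580 + £4,880 = £140,040

£140,040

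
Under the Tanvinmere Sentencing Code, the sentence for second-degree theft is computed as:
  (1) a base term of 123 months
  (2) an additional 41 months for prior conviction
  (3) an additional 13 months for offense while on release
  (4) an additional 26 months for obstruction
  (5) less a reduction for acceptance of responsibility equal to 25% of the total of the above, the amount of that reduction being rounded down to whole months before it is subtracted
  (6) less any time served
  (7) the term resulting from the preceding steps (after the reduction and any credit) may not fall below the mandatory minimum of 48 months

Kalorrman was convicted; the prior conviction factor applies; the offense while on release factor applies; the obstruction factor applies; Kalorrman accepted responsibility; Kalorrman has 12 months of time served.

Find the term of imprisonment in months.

141 months

Prior conviction enhancement: +41 months
Offense while on release enhancement: +13 months
Obstruction enhancement: +26 months
Adjusted term: 123 months + 41 months + 13 months + 26 months = 203 months
Acceptance of responsibility reduction: 25% of 203 months = 50 months (rounded down)
After reduction: 203 − 50 = 153 months
Less time served: 153 months − 12 months = 141 months
Minimum 48 months: 141 months meets the minimum, no increase.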